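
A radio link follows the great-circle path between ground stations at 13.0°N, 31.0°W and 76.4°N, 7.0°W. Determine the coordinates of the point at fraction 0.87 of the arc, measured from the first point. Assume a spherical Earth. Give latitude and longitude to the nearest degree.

The haversine formula gives a central angle δ ≈ 1.129 rad (64.7°) between the endpoints.
Interpolate at f = 0.87 with slerp weights a = sin((1−f)δ)/sin δ ≈ 0.162, b = sin(fδ)/sin δ ≈ 0.920.
p = a·p₁ + b·p₂ ≈ (0.350, -0.108, 0.931); φ = arcsin(p_z) ≈ 68.53°, λ = atan2(p_y, p_x) ≈ -17.09°.

≈ 69°N, 17°W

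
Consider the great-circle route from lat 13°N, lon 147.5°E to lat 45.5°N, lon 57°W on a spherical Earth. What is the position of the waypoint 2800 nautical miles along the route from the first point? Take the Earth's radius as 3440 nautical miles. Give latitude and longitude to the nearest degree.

Write both endpoints as unit vectors p₁, p₂ with components (cos φ cos λ, cos φ sin λ, sin φ).
The central angle between the endpoints is δ = arccos(p₁·p₂) ≈ 2.050 rad (117.5°). The total great-circle distance is δ·R ≈ 2.050 × 3440 ≈ 7052 nmi, so the target fraction is f = 2800/7052 ≈ 0.397.
Interpolate at f ≈ 0.397 with slerp weights a = sin((1−f)δ)/sin δ ≈ 1.064, b = sin(fδ)/sin δ ≈ 0.819.
p = a·p₁ + b·p₂ ≈ (-0.562, 0.076, 0.824); φ = arcsin(p_z) ≈ 55.46°, λ = atan2(p_y, p_x) ≈ 172.34°.

≈ lat 55°N, lon 172°E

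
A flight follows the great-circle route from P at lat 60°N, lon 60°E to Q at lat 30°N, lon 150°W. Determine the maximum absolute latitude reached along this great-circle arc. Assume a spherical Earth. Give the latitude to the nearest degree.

≈ 77°N

The great circle lies in the plane with unit normal n̂ = (p₁ × p₂)/|p₁ × p₂|.
Here n̂_z ≈ +0.217; the vertex latitude is φ_max = arccos|n̂_z| ≈ 77.5°.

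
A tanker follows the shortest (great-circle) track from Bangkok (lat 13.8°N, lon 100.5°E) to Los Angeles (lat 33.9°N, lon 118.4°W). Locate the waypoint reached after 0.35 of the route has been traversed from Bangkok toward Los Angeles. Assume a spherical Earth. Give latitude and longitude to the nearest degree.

From cos δ = sin φ₁ sin φ₂ + cos φ₁ cos φ₂ cos Δλ, the central angle is δ ≈ 2.088 rad (119.6°).
Interpolate at f = 0.35 with slerp weights a = sin((1−f)δ)/sin δ ≈ 1.124, b = sin(fδ)/sin δ ≈ 0.768.
p = a·p₁ + b·p₂ ≈ (-0.502, 0.513, 0.696); φ = arcsin(p_z) ≈ 44.14°, λ = atan2(p_y, p_x) ≈ 134.39°.

≈ lat 44°N, lon 134°E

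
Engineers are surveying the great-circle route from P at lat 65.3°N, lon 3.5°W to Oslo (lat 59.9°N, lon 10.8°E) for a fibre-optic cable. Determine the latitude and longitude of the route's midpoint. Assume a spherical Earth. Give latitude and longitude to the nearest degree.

≈ lat 63°N, lon 4°E

Convert each endpoint to a unit vector on the sphere (x = cos φ cos λ, y = cos φ sin λ, z = sin φ).
The central angle between the endpoints is δ = arccos(p₁·p₂) ≈ 0.148 rad (8.5°).
Interpolate at f = 1/2 with slerp weights a = sin((1−f)δ)/sin δ ≈ 0.501, b = sin(fδ)/sin δ ≈ 0.501.
p = a·p₁ + b·p₂ ≈ (0.456, 0.034, 0.889); φ = arcsin(p_z) ≈ 62.78°, λ = atan2(p_y, p_x) ≈ 4.30°.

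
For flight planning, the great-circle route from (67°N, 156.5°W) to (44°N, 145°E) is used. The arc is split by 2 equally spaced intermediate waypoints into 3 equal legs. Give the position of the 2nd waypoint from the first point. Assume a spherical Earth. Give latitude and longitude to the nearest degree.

≈ (54°N, 157°E)

Convert each endpoint to a unit vector on the sphere (x = cos φ cos λ, y = cos φ sin λ, z = sin φ).
The central angle between the endpoints is δ = arccos(p₁·p₂) ≈ 0.666 rad (38.2°).
Interpolate at f = 2/3 with slerp weights a = sin((1−f)δ)/sin δ ≈ 0.356, b = sin(fδ)/sin δ ≈ 0.695.
p = a·p₁ + b·p₂ ≈ (-0.537, 0.231, 0.811); φ = arcsin(p_z) ≈ 54.19°, λ = atan2(p_y, p_x) ≈ 156.71°.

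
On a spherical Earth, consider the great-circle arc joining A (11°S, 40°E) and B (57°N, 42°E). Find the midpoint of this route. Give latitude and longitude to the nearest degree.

≈ (23°N, 41°E)

Write both endpoints as unit vectors p₁, p₂ with components (cos φ cos λ, cos φ sin λ, sin φ).
The central angle between the endpoints is δ = arccos(p₁·p₂) ≈ 1.187 rad (68.0°).
Interpolate at f = 1/2 with slerp weights a = sin((1−f)δ)/sin δ ≈ 0.603, b = sin(fδ)/sin δ ≈ 0.603.
p = a·p₁ + b·p₂ ≈ (0.698, 0.600, 0.391); φ = arcsin(p_z) ≈ 23.00°, λ = atan2(p_y, p_x) ≈ 40.71°.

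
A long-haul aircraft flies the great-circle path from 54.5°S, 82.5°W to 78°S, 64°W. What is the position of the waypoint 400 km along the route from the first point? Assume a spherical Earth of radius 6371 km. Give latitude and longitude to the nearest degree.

Write both endpoints as unit vectors p₁, p₂ with components (cos φ cos λ, cos φ sin λ, sin φ).
The central angle between the endpoints is δ = arccos(p₁·p₂) ≈ 0.426 rad (24.4°). The total great-circle distance is δ·R ≈ 0.426 × 6371 ≈ 2711 km, so the target fraction is f = 400/2711 ≈ 0.148.
Interpolate at f ≈ 0.148 with slerp weights a = sin((1−f)δ)/sin δ ≈ 0.860, b = sin(fδ)/sin δ ≈ 0.152.
p = a·p₁ + b·p₂ ≈ (0.079, -0.523, -0.848); φ = arcsin(p_z) ≈ -58.05°, λ = atan2(p_y, p_x) ≈ -81.41°.

≈ 58°S, 81°W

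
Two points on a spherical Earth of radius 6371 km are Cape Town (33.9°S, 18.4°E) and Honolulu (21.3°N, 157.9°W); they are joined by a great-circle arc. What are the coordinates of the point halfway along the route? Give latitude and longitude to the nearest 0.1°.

The haversine formula gives a central angle δ ≈ 2.914 rad (167.0°) between the endpoints.
Interpolate at f = 1/2 with slerp weights a = sin((1−f)δ)/sin δ ≈ 4.411, b = sin(fδ)/sin δ ≈ 4.411.
p = a·p₁ + b·p₂ ≈ (-0.334, -0.391, -0.858); φ = arcsin(p_z) ≈ -59.09°, λ = atan2(p_y, p_x) ≈ -130.52°.

≈ (59.1°S, 130.5°W)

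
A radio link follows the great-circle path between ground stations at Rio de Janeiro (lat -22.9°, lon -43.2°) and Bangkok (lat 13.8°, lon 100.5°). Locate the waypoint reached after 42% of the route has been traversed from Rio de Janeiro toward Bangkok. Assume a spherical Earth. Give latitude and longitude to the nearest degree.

≈ lat -18°, lon 22°

Convert each endpoint to a unit vector on the sphere (x = cos φ cos λ, y = cos φ sin λ, z = sin φ).
The central angle between the endpoints is δ = arccos(p₁·p₂) ≈ 2.521 rad (144.5°).
Interpolate at f = 0.42 with slerp weights a = sin((1−f)δ)/sin δ ≈ 1.711, b = sin(fδ)/sin δ ≈ 1.500.
p = a·p₁ + b·p₂ ≈ (0.883, 0.354, -0.308); φ = arcsin(p_z) ≈ -17.93°, λ = atan2(p_y, p_x) ≈ 21.83°.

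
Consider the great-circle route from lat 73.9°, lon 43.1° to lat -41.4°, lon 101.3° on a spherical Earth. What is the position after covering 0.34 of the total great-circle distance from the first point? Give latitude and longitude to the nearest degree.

≈ lat 37°, lon 81°

Write both endpoints as unit vectors p₁, p₂ with components (cos φ cos λ, cos φ sin λ, sin φ).
The central angle between the endpoints is δ = arccos(p₁·p₂) ≈ 2.124 rad (121.7°).
Interpolate at f = 0.34 with slerp weights a = sin((1−f)δ)/sin δ ≈ 1.159, b = sin(fδ)/sin δ ≈ 0.777.
p = a·p₁ + b·p₂ ≈ (0.120, 0.791, 0.599); φ = arcsin(p_z) ≈ 36.83°, λ = atan2(p_y, p_x) ≈ 81.35°.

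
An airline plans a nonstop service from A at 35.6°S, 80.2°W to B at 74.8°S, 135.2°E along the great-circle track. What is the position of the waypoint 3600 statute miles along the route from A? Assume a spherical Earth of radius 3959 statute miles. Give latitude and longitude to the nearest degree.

≈ 82°S, 151°W

Convert each endpoint to a unit vector on the sphere (x = cos φ cos λ, y = cos φ sin λ, z = sin φ).
The central angle between the endpoints is δ = arccos(p₁·p₂) ≈ 1.172 rad (67.2°). The total great-circle distance is δ·R ≈ 1.172 × 3959 ≈ 4641 mi, so the target fraction is f = 3600/4641 ≈ 0.776.
Interpolate at f ≈ 0.776 with slerp weights a = sin((1−f)δ)/sin δ ≈ 0.282, b = sin(fδ)/sin δ ≈ 0.856.
p = a·p₁ + b·p₂ ≈ (-0.120, -0.068, -0.990); φ = arcsin(p_z) ≈ -82.06°, λ = atan2(p_y, p_x) ≈ -150.56°.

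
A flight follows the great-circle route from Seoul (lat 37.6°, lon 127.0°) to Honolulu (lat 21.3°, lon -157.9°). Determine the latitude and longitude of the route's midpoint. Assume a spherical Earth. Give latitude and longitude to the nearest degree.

The haversine formula gives a central angle δ ≈ 1.147 rad (65.7°) between the endpoints.
Interpolate at f = 1/2 with slerp weights a = sin((1−f)δ)/sin δ ≈ 0.595, b = sin(fδ)/sin δ ≈ 0.595.
p = a·p₁ + b·p₂ ≈ (-0.798, 0.168, 0.579); φ = arcsin(p_z) ≈ 35.41°, λ = atan2(p_y, p_x) ≈ 168.11°.

≈ lat 35°, lon 168°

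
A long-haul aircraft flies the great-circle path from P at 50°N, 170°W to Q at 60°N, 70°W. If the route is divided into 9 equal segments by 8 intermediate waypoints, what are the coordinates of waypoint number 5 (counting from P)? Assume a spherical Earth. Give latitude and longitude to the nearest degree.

≈ 66°N, 121°W

Convert each endpoint to a unit vector on the sphere (x = cos φ cos λ, y = cos φ sin λ, z = sin φ).
The central angle between the endpoints is δ = arccos(p₁·p₂) ≈ 0.918 rad (52.6°).
Interpolate at f = 5/9 with slerp weights a = sin((1−f)δ)/sin δ ≈ 0.499, b = sin(fδ)/sin δ ≈ 0.614.
p = a·p₁ + b·p₂ ≈ (-0.211, -0.344, 0.915); φ = arcsin(p_z) ≈ 66.17°, λ = atan2(p_y, p_x) ≈ -121.50°.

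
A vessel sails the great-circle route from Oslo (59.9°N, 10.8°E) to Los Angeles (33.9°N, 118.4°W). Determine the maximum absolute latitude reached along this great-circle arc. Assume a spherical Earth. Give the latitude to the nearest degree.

≈ 71°N

The great circle lies in the plane with unit normal n̂ = (p₁ × p₂)/|p₁ × p₂|.
Here n̂_z ≈ -0.331; the vertex latitude is φ_max = arccos|n̂_z| ≈ 70.7°.
Check via Clairaut: cos φ_max = |cos φ₁| · sin C = cos(59.9°)·sin(41.2°) ≈ 0.331, again giving ≈ 70.7°.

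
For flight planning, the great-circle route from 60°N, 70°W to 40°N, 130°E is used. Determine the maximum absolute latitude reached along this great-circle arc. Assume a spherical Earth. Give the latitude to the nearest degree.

The great circle lies in the plane with unit normal n̂ = (p₁ × p₂)/|p₁ × p₂|.
Here n̂_z ≈ -0.134; the vertex latitude is φ_max = arccos|n̂_z| ≈ 82.3°.
Check via Clairaut: cos φ_max = |cos φ₁| · sin C = cos(60.0°)·sin(15.5°) ≈ 0.134, again giving ≈ 82.3°.

≈ 82°N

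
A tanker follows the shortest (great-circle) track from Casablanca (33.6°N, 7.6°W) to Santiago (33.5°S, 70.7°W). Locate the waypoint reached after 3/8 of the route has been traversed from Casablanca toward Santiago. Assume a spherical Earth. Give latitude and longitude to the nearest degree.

≈ (9°N, 32°W)

The haversine formula gives a central angle δ ≈ 1.562 rad (89.5°) between the endpoints.
Interpolate at f = 3/8 with slerp weights a = sin((1−f)δ)/sin δ ≈ 0.828, b = sin(fδ)/sin δ ≈ 0.553.
p = a·p₁ + b·p₂ ≈ (0.836, -0.526, 0.153); φ = arcsin(p_z) ≈ 8.82°, λ = atan2(p_y, p_x) ≈ -32.19°.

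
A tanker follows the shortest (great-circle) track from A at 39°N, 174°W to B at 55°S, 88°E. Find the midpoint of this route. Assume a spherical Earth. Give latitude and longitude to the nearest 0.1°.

≈ 11.9°S, 146.8°E

Convert each endpoint to a unit vector on the sphere (x = cos φ cos λ, y = cos φ sin λ, z = sin φ).
The central angle between the endpoints is δ = arccos(p₁·p₂) ≈ 2.187 rad (125.3°).
Interpolate at f = 1/2 with slerp weights a = sin((1−f)δ)/sin δ ≈ 1.088, b = sin(fδ)/sin δ ≈ 1.088.
p = a·p₁ + b·p₂ ≈ (-0.819, 0.535, -0.207); φ = arcsin(p_z) ≈ -11.92°, λ = atan2(p_y, p_x) ≈ 146.84°.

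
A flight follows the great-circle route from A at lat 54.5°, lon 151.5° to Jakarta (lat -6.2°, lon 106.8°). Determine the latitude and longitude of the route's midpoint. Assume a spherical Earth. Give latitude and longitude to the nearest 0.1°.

≈ lat 25.7°, lon 123.0°

Convert each endpoint to a unit vector on the sphere (x = cos φ cos λ, y = cos φ sin λ, z = sin φ).
The central angle between the endpoints is δ = arccos(p₁·p₂) ≈ 1.243 rad (71.2°).
Interpolate at f = 1/2 with slerp weights a = sin((1−f)δ)/sin δ ≈ 0.615, b = sin(fδ)/sin δ ≈ 0.615.
p = a·p₁ + b·p₂ ≈ (-0.490, 0.756, 0.434); φ = arcsin(p_z) ≈ 25.73°, λ = atan2(p_y, p_x) ≈ 122.99°.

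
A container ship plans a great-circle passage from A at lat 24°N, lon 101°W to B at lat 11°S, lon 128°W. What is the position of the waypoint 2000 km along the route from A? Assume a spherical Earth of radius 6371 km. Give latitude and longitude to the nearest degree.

The haversine formula gives a central angle δ ≈ 0.765 rad (43.8°) between the endpoints. The total great-circle distance is δ·R ≈ 0.765 × 6371 ≈ 4874 km, so the target fraction is f = 2000/4874 ≈ 0.410.
Interpolate at f ≈ 0.410 with slerp weights a = sin((1−f)δ)/sin δ ≈ 0.629, b = sin(fδ)/sin δ ≈ 0.446.
p = a·p₁ + b·p₂ ≈ (-0.379, -0.909, 0.171); φ = arcsin(p_z) ≈ 9.84°, λ = atan2(p_y, p_x) ≈ -112.64°.

≈ lat 10°N, lon 113°W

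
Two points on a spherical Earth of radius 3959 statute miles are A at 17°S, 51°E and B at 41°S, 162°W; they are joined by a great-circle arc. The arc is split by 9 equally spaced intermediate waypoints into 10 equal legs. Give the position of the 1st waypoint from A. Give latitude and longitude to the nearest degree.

Write both endpoints as unit vectors p₁, p₂ with components (cos φ cos λ, cos φ sin λ, sin φ).
The central angle between the endpoints is δ = arccos(p₁·p₂) ≈ 1.997 rad (114.4°).
Interpolate at f = 1/10 with slerp weights a = sin((1−f)δ)/sin δ ≈ 1.070, b = sin(fδ)/sin δ ≈ 0.218.
p = a·p₁ + b·p₂ ≈ (0.488, 0.745, -0.456); φ = arcsin(p_z) ≈ -27.12°, λ = atan2(p_y, p_x) ≈ 56.77°.

≈ 27°S, 57°E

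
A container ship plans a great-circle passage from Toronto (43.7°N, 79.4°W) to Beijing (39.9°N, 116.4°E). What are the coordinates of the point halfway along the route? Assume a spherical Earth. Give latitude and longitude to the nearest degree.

Convert each endpoint to a unit vector on the sphere (x = cos φ cos λ, y = cos φ sin λ, z = sin φ).
The central angle between the endpoints is δ = arccos(p₁·p₂) ≈ 1.661 rad (95.2°).
Interpolate at f = 1/2 with slerp weights a = sin((1−f)δ)/sin δ ≈ 0.741, b = sin(fδ)/sin δ ≈ 0.741.
p = a·p₁ + b·p₂ ≈ (-0.154, -0.017, 0.988); φ = arcsin(p_z) ≈ 81.07°, λ = atan2(p_y, p_x) ≈ -173.57°.

≈ (81°N, 174°W)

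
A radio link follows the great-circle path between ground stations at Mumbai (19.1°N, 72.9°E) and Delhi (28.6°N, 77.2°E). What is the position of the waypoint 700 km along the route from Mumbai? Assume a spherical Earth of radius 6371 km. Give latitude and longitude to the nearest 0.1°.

Write both endpoints as unit vectors p₁, p₂ with components (cos φ cos λ, cos φ sin λ, sin φ).
The central angle between the endpoints is δ = arccos(p₁·p₂) ≈ 0.179 rad (10.3°). The total great-circle distance is δ·R ≈ 0.179 × 6371 ≈ 1143 km, so the target fraction is f = 700/1143 ≈ 0.612.
Interpolate at f ≈ 0.612 with slerp weights a = sin((1−f)δ)/sin δ ≈ 0.389, b = sin(fδ)/sin δ ≈ 0.614.
p = a·p₁ + b·p₂ ≈ (0.228, 0.878, 0.422); φ = arcsin(p_z) ≈ 24.93°, λ = atan2(p_y, p_x) ≈ 75.46°.

≈ 24.9°N, 75.5°E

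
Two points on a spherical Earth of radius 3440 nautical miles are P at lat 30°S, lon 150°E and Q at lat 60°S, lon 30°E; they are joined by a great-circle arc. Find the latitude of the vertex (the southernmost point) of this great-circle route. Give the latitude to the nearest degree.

≈ 67°S

The great circle lies in the plane with unit normal n̂ = (p₁ × p₂)/|p₁ × p₂|.
Here n̂_z ≈ -0.384; the vertex latitude is φ_max = arccos|n̂_z| ≈ 67.4°.
Check via Clairaut: cos φ_max = |cos φ₁| · sin C = cos(30.0°)·sin(153.7°) ≈ 0.384, again giving ≈ 67.4°.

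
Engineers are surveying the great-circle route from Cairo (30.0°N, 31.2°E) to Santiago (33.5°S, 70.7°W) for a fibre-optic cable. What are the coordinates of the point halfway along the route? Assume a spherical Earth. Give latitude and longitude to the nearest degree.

Write both endpoints as unit vectors p₁, p₂ with components (cos φ cos λ, cos φ sin λ, sin φ).
The central angle between the endpoints is δ = arccos(p₁·p₂) ≈ 2.010 rad (115.1°).
Interpolate at f = 1/2 with slerp weights a = sin((1−f)δ)/sin δ ≈ 0.932, b = sin(fδ)/sin δ ≈ 0.932.
p = a·p₁ + b·p₂ ≈ (0.948, -0.316, -0.048); φ = arcsin(p_z) ≈ -2.78°, λ = atan2(p_y, p_x) ≈ -18.41°.

≈ 3°S, 18°W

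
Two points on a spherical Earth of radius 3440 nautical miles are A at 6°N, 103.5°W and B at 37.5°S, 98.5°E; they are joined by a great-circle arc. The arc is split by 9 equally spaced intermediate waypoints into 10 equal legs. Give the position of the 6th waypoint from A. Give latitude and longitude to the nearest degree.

≈ 59°S, 175°W

Convert each endpoint to a unit vector on the sphere (x = cos φ cos λ, y = cos φ sin λ, z = sin φ).
The central angle between the endpoints is δ = arccos(p₁·p₂) ≈ 2.490 rad (142.7°).
Interpolate at f = 6/10 with slerp weights a = sin((1−f)δ)/sin δ ≈ 1.384, b = sin(fδ)/sin δ ≈ 1.644.
p = a·p₁ + b·p₂ ≈ (-0.514, -0.048, -0.856); φ = arcsin(p_z) ≈ -58.91°, λ = atan2(p_y, p_x) ≈ -174.62°.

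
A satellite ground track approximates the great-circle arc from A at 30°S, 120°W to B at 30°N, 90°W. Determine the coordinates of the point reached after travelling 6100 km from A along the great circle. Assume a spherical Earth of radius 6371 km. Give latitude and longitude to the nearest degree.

≈ 20°N, 96°W

Write both endpoints as unit vectors p₁, p₂ with components (cos φ cos λ, cos φ sin λ, sin φ).
The central angle between the endpoints is δ = arccos(p₁·p₂) ≈ 1.160 rad (66.5°). The total great-circle distance is δ·R ≈ 1.160 × 6371 ≈ 7389 km, so the target fraction is f = 6100/7389 ≈ 0.826.
Interpolate at f ≈ 0.826 with slerp weights a = sin((1−f)δ)/sin δ ≈ 0.219, b = sin(fδ)/sin δ ≈ 0.892.
p = a·p₁ + b·p₂ ≈ (-0.095, -0.937, 0.336); φ = arcsin(p_z) ≈ 19.66°, λ = atan2(p_y, p_x) ≈ -95.79°.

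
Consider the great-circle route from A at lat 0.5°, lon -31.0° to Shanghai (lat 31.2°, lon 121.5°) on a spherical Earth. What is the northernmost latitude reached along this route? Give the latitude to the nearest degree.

≈ 53°

The great circle lies in the plane with unit normal n̂ = (p₁ × p₂)/|p₁ × p₂|.
Here n̂_z ≈ +0.601; the vertex latitude is φ_max = arccos|n̂_z| ≈ 53.0°.
Check via Clairaut: cos φ_max = |cos φ₁| · sin C = cos(0.5°)·sin(37.0°) ≈ 0.601, again giving ≈ 53.0°.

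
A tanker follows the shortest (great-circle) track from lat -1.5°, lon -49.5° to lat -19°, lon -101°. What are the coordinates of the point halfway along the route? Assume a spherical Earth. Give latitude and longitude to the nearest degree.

≈ lat -11°, lon -74°

Convert each endpoint to a unit vector on the sphere (x = cos φ cos λ, y = cos φ sin λ, z = sin φ).
The central angle between the endpoints is δ = arccos(p₁·p₂) ≈ 0.931 rad (53.4°).
Interpolate at f = 1/2 with slerp weights a = sin((1−f)δ)/sin δ ≈ 0.560, b = sin(fδ)/sin δ ≈ 0.560.
p = a·p₁ + b·p₂ ≈ (0.262, -0.945, -0.197); φ = arcsin(p_z) ≈ -11.35°, λ = atan2(p_y, p_x) ≈ -74.48°.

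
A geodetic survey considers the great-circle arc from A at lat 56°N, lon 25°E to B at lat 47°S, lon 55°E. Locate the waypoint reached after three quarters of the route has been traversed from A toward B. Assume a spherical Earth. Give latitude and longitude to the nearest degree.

Convert each endpoint to a unit vector on the sphere (x = cos φ cos λ, y = cos φ sin λ, z = sin φ).
The central angle between the endpoints is δ = arccos(p₁·p₂) ≈ 1.850 rad (106.0°).
Interpolate at f = 3/4 with slerp weights a = sin((1−f)δ)/sin δ ≈ 0.464, b = sin(fδ)/sin δ ≈ 1.023.
p = a·p₁ + b·p₂ ≈ (0.636, 0.681, -0.363); φ = arcsin(p_z) ≈ -21.30°, λ = atan2(p_y, p_x) ≈ 46.99°.

≈ lat 21°S, lon 47°E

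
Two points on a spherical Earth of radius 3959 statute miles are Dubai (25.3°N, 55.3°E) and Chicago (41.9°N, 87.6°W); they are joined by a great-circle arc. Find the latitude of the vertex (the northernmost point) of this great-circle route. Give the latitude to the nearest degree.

≈ 65°N

The great circle lies in the plane with unit normal n̂ = (p₁ × p₂)/|p₁ × p₂|.
Here n̂_z ≈ -0.419; the vertex latitude is φ_max = arccos|n̂_z| ≈ 65.2°.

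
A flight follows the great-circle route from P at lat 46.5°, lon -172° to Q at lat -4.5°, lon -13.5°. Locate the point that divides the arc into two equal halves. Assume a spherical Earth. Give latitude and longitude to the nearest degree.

≈ lat 56°, lon -49°

From cos δ = sin φ₁ sin φ₂ + cos φ₁ cos φ₂ cos Δλ, the central angle is δ ≈ 2.340 rad (134.1°).
Interpolate at f = 1/2 with slerp weights a = sin((1−f)δ)/sin δ ≈ 1.281, b = sin(fδ)/sin δ ≈ 1.281.
p = a·p₁ + b·p₂ ≈ (0.369, -0.421, 0.829); φ = arcsin(p_z) ≈ 55.98°, λ = atan2(p_y, p_x) ≈ -48.79°.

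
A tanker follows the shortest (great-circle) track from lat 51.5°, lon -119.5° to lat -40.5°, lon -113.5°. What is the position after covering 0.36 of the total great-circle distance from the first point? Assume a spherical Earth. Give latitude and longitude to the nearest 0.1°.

≈ lat 18.4°, lon -116.9°

Convert each endpoint to a unit vector on the sphere (x = cos φ cos λ, y = cos φ sin λ, z = sin φ).
The central angle between the endpoints is δ = arccos(p₁·p₂) ≈ 1.608 rad (92.1°).
Interpolate at f = 0.36 with slerp weights a = sin((1−f)δ)/sin δ ≈ 0.858, b = sin(fδ)/sin δ ≈ 0.548.
p = a·p₁ + b·p₂ ≈ (-0.429, -0.846, 0.316); φ = arcsin(p_z) ≈ 18.39°, λ = atan2(p_y, p_x) ≈ -116.87°.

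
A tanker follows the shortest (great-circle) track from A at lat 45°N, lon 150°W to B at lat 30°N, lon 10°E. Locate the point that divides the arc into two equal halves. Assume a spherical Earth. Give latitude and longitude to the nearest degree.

≈ lat 75°N, lon 40°W

Convert each endpoint to a unit vector on the sphere (x = cos φ cos λ, y = cos φ sin λ, z = sin φ).
The central angle between the endpoints is δ = arccos(p₁·p₂) ≈ 1.795 rad (102.8°).
Interpolate at f = 1/2 with slerp weights a = sin((1−f)δ)/sin δ ≈ 0.802, b = sin(fδ)/sin δ ≈ 0.802.
p = a·p₁ + b·p₂ ≈ (0.193, -0.163, 0.968); φ = arcsin(p_z) ≈ 75.38°, λ = atan2(p_y, p_x) ≈ -40.19°.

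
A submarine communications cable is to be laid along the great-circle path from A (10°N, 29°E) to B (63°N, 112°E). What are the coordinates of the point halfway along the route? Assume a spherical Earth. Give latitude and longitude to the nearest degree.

The haversine formula gives a central angle δ ≈ 1.360 rad (77.9°) between the endpoints.
Interpolate at f = 1/2 with slerp weights a = sin((1−f)δ)/sin δ ≈ 0.643, b = sin(fδ)/sin δ ≈ 0.643.
p = a·p₁ + b·p₂ ≈ (0.445, 0.578, 0.685); φ = arcsin(p_z) ≈ 43.20°, λ = atan2(p_y, p_x) ≈ 52.42°.

≈ (43°N, 52°E)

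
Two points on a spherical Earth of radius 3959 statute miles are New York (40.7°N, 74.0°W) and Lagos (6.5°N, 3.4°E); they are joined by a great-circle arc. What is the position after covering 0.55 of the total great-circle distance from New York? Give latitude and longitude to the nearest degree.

≈ (27°N, 25°W)

From cos δ = sin φ₁ sin φ₂ + cos φ₁ cos φ₂ cos Δλ, the central angle is δ ≈ 1.330 rad (76.2°).
Interpolate at f = 0.55 with slerp weights a = sin((1−f)δ)/sin δ ≈ 0.580, b = sin(fδ)/sin δ ≈ 0.688.
p = a·p₁ + b·p₂ ≈ (0.804, -0.382, 0.456); φ = arcsin(p_z) ≈ 27.14°, λ = atan2(p_y, p_x) ≈ -25.44°.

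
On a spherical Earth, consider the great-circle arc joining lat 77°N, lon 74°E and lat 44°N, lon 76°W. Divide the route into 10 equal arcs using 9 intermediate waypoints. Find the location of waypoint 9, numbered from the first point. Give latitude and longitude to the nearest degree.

Convert each endpoint to a unit vector on the sphere (x = cos φ cos λ, y = cos φ sin λ, z = sin φ).
The central angle between the endpoints is δ = arccos(p₁·p₂) ≈ 1.004 rad (57.5°).
Interpolate at f = 9/10 with slerp weights a = sin((1−f)δ)/sin δ ≈ 0.119, b = sin(fδ)/sin δ ≈ 0.931.
p = a·p₁ + b·p₂ ≈ (0.169, -0.624, 0.763); φ = arcsin(p_z) ≈ 49.70°, λ = atan2(p_y, p_x) ≈ -74.82°.

≈ lat 50°N, lon 75°W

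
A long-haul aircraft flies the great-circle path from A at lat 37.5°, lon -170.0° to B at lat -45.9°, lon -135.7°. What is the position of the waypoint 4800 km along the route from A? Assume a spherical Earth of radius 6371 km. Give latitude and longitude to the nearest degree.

≈ lat -3°, lon -154°

From cos δ = sin φ₁ sin φ₂ + cos φ₁ cos φ₂ cos Δλ, the central angle is δ ≈ 1.552 rad (88.9°). The total great-circle distance is δ·R ≈ 1.552 × 6371 ≈ 9887 km, so the target fraction is f = 4800/9887 ≈ 0.485.
Interpolate at f ≈ 0.485 with slerp weights a = sin((1−f)δ)/sin δ ≈ 0.716, b = sin(fδ)/sin δ ≈ 0.684.
p = a·p₁ + b·p₂ ≈ (-0.901, -0.431, -0.055); φ = arcsin(p_z) ≈ -3.17°, λ = atan2(p_y, p_x) ≈ -154.41°.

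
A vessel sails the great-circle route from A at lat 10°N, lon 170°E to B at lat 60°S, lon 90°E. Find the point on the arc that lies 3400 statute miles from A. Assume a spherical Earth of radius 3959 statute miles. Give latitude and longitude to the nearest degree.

≈ lat 32°S, lon 144°E

From cos δ = sin φ₁ sin φ₂ + cos φ₁ cos φ₂ cos Δλ, the central angle is δ ≈ 1.636 rad (93.7°). The total great-circle distance is δ·R ≈ 1.636 × 3959 ≈ 6476 mi, so the target fraction is f = 3400/6476 ≈ 0.525.
Interpolate at f ≈ 0.525 with slerp weights a = sin((1−f)δ)/sin δ ≈ 0.703, b = sin(fδ)/sin δ ≈ 0.759.
p = a·p₁ + b·p₂ ≈ (-0.681, 0.499, -0.535); φ = arcsin(p_z) ≈ -32.35°, λ = atan2(p_y, p_x) ≈ 143.76°.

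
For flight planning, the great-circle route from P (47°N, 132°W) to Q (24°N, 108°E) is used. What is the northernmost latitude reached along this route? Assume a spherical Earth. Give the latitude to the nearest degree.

≈ 57°N

The great circle lies in the plane with unit normal n̂ = (p₁ × p₂)/|p₁ × p₂|.
Here n̂_z ≈ -0.540; the vertex latitude is φ_max = arccos|n̂_z| ≈ 57.3°.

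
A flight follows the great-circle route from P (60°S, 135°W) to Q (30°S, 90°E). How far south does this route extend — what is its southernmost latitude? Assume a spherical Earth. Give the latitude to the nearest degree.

The great circle lies in the plane with unit normal n̂ = (p₁ × p₂)/|p₁ × p₂|.
Here n̂_z ≈ -0.309; the vertex latitude is φ_max = arccos|n̂_z| ≈ 72.0°.

≈ 72°S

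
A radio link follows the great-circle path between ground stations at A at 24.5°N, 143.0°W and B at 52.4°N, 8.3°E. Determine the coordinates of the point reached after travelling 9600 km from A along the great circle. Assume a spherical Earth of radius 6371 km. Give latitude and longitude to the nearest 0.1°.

≈ 63.3°N, 4.3°W

The haversine formula gives a central angle δ ≈ 1.730 rad (99.1°) between the endpoints. The total great-circle distance is δ·R ≈ 1.730 × 6371 ≈ 11021 km, so the target fraction is f = 9600/11021 ≈ 0.871.
Interpolate at f ≈ 0.871 with slerp weights a = sin((1−f)δ)/sin δ ≈ 0.224, b = sin(fδ)/sin δ ≈ 1.011.
p = a·p₁ + b·p₂ ≈ (0.447, -0.034, 0.894); φ = arcsin(p_z) ≈ 63.34°, λ = atan2(p_y, p_x) ≈ -4.31°.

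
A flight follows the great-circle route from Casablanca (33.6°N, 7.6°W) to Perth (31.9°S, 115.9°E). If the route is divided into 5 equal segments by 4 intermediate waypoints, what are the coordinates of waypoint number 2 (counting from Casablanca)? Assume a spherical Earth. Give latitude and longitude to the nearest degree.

Write both endpoints as unit vectors p₁, p₂ with components (cos φ cos λ, cos φ sin λ, sin φ).
The central angle between the endpoints is δ = arccos(p₁·p₂) ≈ 2.322 rad (133.1°).
Interpolate at f = 2/5 with slerp weights a = sin((1−f)δ)/sin δ ≈ 1.347, b = sin(fδ)/sin δ ≈ 1.096.
p = a·p₁ + b·p₂ ≈ (0.706, 0.689, 0.166); φ = arcsin(p_z) ≈ 9.57°, λ = atan2(p_y, p_x) ≈ 44.31°.

≈ 10°N, 44°E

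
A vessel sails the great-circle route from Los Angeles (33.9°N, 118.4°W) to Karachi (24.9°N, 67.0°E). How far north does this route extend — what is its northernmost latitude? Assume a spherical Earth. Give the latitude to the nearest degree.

≈ 85°N

The great circle lies in the plane with unit normal n̂ = (p₁ × p₂)/|p₁ × p₂|.
Here n̂_z ≈ -0.083; the vertex latitude is φ_max = arccos|n̂_z| ≈ 85.3°.
Check via Clairaut: cos φ_max = |cos φ₁| · sin C = cos(33.9°)·sin(5.7°) ≈ 0.083, again giving ≈ 85.3°.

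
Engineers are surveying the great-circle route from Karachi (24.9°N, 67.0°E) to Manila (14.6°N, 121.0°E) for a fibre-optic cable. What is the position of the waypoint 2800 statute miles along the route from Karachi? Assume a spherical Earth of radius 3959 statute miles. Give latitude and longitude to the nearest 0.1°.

From cos δ = sin φ₁ sin φ₂ + cos φ₁ cos φ₂ cos Δλ, the central angle is δ ≈ 0.899 rad (51.5°). The total great-circle distance is δ·R ≈ 0.899 × 3959 ≈ 3561 mi, so the target fraction is f = 2800/3561 ≈ 0.786.
Interpolate at f ≈ 0.786 with slerp weights a = sin((1−f)δ)/sin δ ≈ 0.244, b = sin(fδ)/sin δ ≈ 0.830.
p = a·p₁ + b·p₂ ≈ (-0.327, 0.892, 0.312); φ = arcsin(p_z) ≈ 18.17°, λ = atan2(p_y, p_x) ≈ 110.14°.

≈ 18.2°N, 110.1°E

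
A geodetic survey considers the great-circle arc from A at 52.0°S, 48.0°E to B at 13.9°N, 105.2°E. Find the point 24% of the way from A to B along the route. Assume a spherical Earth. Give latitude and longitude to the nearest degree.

≈ 39°S, 69°E

From cos δ = sin φ₁ sin φ₂ + cos φ₁ cos φ₂ cos Δλ, the central angle is δ ≈ 1.436 rad (82.3°).
Interpolate at f = 0.24 with slerp weights a = sin((1−f)δ)/sin δ ≈ 0.895, b = sin(fδ)/sin δ ≈ 0.341.
p = a·p₁ + b·p₂ ≈ (0.282, 0.729, -0.624); φ = arcsin(p_z) ≈ -38.58°, λ = atan2(p_y, p_x) ≈ 68.85°.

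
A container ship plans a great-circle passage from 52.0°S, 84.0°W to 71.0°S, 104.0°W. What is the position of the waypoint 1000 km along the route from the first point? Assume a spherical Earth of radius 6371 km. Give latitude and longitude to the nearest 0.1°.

Convert each endpoint to a unit vector on the sphere (x = cos φ cos λ, y = cos φ sin λ, z = sin φ).
The central angle between the endpoints is δ = arccos(p₁·p₂) ≈ 0.367 rad (21.0°). The total great-circle distance is δ·R ≈ 0.367 × 6371 ≈ 2338 km, so the target fraction is f = 1000/2338 ≈ 0.428.
Interpolate at f ≈ 0.428 with slerp weights a = sin((1−f)δ)/sin δ ≈ 0.581, b = sin(fδ)/sin δ ≈ 0.436.
p = a·p₁ + b·p₂ ≈ (0.003, -0.493, -0.870); φ = arcsin(p_z) ≈ -60.44°, λ = atan2(p_y, p_x) ≈ -89.64°.

≈ 60.4°S, 89.6°W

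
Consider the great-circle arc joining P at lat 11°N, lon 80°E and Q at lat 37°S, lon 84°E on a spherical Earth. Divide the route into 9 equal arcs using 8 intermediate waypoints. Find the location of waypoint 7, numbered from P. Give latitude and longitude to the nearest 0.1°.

Write both endpoints as unit vectors p₁, p₂ with components (cos φ cos λ, cos φ sin λ, sin φ).
The central angle between the endpoints is δ = arccos(p₁·p₂) ≈ 0.840 rad (48.1°).
Interpolate at f = 7/9 with slerp weights a = sin((1−f)δ)/sin δ ≈ 0.249, b = sin(fδ)/sin δ ≈ 0.816.
p = a·p₁ + b·p₂ ≈ (0.111, 0.889, -0.444); φ = arcsin(p_z) ≈ -26.34°, λ = atan2(p_y, p_x) ≈ 82.91°.

≈ lat 26.3°S, lon 82.9°E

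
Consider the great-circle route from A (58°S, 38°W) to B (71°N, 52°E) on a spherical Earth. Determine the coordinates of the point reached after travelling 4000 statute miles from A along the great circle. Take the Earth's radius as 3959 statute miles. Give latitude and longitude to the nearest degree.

Write both endpoints as unit vectors p₁, p₂ with components (cos φ cos λ, cos φ sin λ, sin φ).
The central angle between the endpoints is δ = arccos(p₁·p₂) ≈ 2.501 rad (143.3°). The total great-circle distance is δ·R ≈ 2.501 × 3959 ≈ 9902 mi, so the target fraction is f = 4000/9902 ≈ 0.404.
Interpolate at f ≈ 0.404 with slerp weights a = sin((1−f)δ)/sin δ ≈ 1.668, b = sin(fδ)/sin δ ≈ 1.418.
p = a·p₁ + b·p₂ ≈ (0.981, -0.181, -0.074); φ = arcsin(p_z) ≈ -4.27°, λ = atan2(p_y, p_x) ≈ -10.43°.

≈ (4°S, 10°W)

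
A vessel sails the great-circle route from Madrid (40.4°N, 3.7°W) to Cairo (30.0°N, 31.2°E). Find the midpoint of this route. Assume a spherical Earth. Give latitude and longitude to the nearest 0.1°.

Write both endpoints as unit vectors p₁, p₂ with components (cos φ cos λ, cos φ sin λ, sin φ).
The central angle between the endpoints is δ = arccos(p₁·p₂) ≈ 0.526 rad (30.1°).
Interpolate at f = 1/2 with slerp weights a = sin((1−f)δ)/sin δ ≈ 0.518, b = sin(fδ)/sin δ ≈ 0.518.
p = a·p₁ + b·p₂ ≈ (0.777, 0.207, 0.594); φ = arcsin(p_z) ≈ 36.48°, λ = atan2(p_y, p_x) ≈ 14.91°.

≈ 36.5°N, 14.9°E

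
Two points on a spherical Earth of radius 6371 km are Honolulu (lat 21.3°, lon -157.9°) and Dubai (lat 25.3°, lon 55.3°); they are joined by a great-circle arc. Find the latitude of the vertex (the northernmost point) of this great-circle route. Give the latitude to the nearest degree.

The great circle lies in the plane with unit normal n̂ = (p₁ × p₂)/|p₁ × p₂|.
Here n̂_z ≈ -0.552; the vertex latitude is φ_max = arccos|n̂_z| ≈ 56.5°.
Check via Clairaut: cos φ_max = |cos φ₁| · sin C = cos(21.3°)·sin(36.3°) ≈ 0.552, again giving ≈ 56.5°.

≈ 56°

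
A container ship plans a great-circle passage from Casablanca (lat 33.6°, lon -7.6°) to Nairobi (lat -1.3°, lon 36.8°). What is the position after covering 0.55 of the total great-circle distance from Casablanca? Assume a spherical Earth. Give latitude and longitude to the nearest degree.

≈ lat 16°, lon 19°

From cos δ = sin φ₁ sin φ₂ + cos φ₁ cos φ₂ cos Δλ, the central angle is δ ≈ 0.949 rad (54.4°).
Interpolate at f = 0.55 with slerp weights a = sin((1−f)δ)/sin δ ≈ 0.510, b = sin(fδ)/sin δ ≈ 0.613.
p = a·p₁ + b·p₂ ≈ (0.912, 0.311, 0.268); φ = arcsin(p_z) ≈ 15.55°, λ = atan2(p_y, p_x) ≈ 18.85°.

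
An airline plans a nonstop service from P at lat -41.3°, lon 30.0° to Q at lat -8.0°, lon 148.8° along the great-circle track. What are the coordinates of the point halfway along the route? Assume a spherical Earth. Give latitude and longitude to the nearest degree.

From cos δ = sin φ₁ sin φ₂ + cos φ₁ cos φ₂ cos Δλ, the central angle is δ ≈ 1.841 rad (105.5°).
Interpolate at f = 1/2 with slerp weights a = sin((1−f)δ)/sin δ ≈ 0.826, b = sin(fδ)/sin δ ≈ 0.826.
p = a·p₁ + b·p₂ ≈ (-0.162, 0.734, -0.660); φ = arcsin(p_z) ≈ -41.29°, λ = atan2(p_y, p_x) ≈ 102.46°.

≈ lat -41°, lon 102°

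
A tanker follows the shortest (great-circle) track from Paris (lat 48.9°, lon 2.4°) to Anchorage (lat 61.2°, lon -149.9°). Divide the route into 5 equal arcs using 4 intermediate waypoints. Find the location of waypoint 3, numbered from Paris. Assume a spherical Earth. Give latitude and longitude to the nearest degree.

From cos δ = sin φ₁ sin φ₂ + cos φ₁ cos φ₂ cos Δλ, the central angle is δ ≈ 1.181 rad (67.7°).
Interpolate at f = 3/5 with slerp weights a = sin((1−f)δ)/sin δ ≈ 0.492, b = sin(fδ)/sin δ ≈ 0.704.
p = a·p₁ + b·p₂ ≈ (0.030, -0.156, 0.987); φ = arcsin(p_z) ≈ 80.84°, λ = atan2(p_y, p_x) ≈ -79.19°.

≈ lat 81°, lon -79°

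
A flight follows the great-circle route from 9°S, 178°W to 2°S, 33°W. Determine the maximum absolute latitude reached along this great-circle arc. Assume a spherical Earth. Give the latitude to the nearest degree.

The great circle lies in the plane with unit normal n̂ = (p₁ × p₂)/|p₁ × p₂|.
Here n̂_z ≈ +0.950; the vertex latitude is φ_max = arccos|n̂_z| ≈ 18.2°.
Check via Clairaut: cos φ_max = |cos φ₁| · sin C = cos(9.0°)·sin(105.8°) ≈ 0.950, again giving ≈ 18.2°.

≈ 18°S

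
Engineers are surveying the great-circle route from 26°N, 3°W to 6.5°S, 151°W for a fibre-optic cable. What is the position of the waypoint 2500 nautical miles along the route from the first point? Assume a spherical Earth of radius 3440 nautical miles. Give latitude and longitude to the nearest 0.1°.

Convert each endpoint to a unit vector on the sphere (x = cos φ cos λ, y = cos φ sin λ, z = sin φ).
The central angle between the endpoints is δ = arccos(p₁·p₂) ≈ 2.510 rad (143.8°). The total great-circle distance is δ·R ≈ 2.510 × 3440 ≈ 8634 nmi, so the target fraction is f = 2500/8634 ≈ 0.290.
Interpolate at f ≈ 0.290 with slerp weights a = sin((1−f)δ)/sin δ ≈ 1.655, b = sin(fδ)/sin δ ≈ 1.125.
p = a·p₁ + b·p₂ ≈ (0.508, -0.620, 0.598); φ = arcsin(p_z) ≈ 36.74°, λ = atan2(p_y, p_x) ≈ -50.66°.

≈ 36.7°N, 50.7°W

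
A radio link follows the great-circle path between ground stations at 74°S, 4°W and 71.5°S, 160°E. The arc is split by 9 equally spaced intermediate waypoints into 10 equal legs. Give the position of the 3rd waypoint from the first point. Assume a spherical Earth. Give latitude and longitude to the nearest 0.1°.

Convert each endpoint to a unit vector on the sphere (x = cos φ cos λ, y = cos φ sin λ, z = sin φ).
The central angle between the endpoints is δ = arccos(p₁·p₂) ≈ 0.596 rad (34.2°).
Interpolate at f = 3/10 with slerp weights a = sin((1−f)δ)/sin δ ≈ 0.722, b = sin(fδ)/sin δ ≈ 0.317.
p = a·p₁ + b·p₂ ≈ (0.104, 0.021, -0.994); φ = arcsin(p_z) ≈ -83.91°, λ = atan2(p_y, p_x) ≈ 11.15°.

≈ 83.9°S, 11.2°E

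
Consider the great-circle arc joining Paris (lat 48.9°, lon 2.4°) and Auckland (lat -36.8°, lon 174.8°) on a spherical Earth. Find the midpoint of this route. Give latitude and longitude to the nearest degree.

≈ lat 42°, lon 145°

Write both endpoints as unit vectors p₁, p₂ with components (cos φ cos λ, cos φ sin λ, sin φ).
The central angle between the endpoints is δ = arccos(p₁·p₂) ≈ 2.909 rad (166.7°).
Interpolate at f = 1/2 with slerp weights a = sin((1−f)δ)/sin δ ≈ 4.316, b = sin(fδ)/sin δ ≈ 4.316.
p = a·p₁ + b·p₂ ≈ (-0.607, 0.432, 0.667); φ = arcsin(p_z) ≈ 41.84°, λ = atan2(p_y, p_x) ≈ 144.56°.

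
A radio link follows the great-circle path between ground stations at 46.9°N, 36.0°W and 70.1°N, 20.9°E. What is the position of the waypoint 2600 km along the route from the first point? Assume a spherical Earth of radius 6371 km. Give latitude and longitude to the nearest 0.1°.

Write both endpoints as unit vectors p₁, p₂ with components (cos φ cos λ, cos φ sin λ, sin φ).
The central angle between the endpoints is δ = arccos(p₁·p₂) ≈ 0.621 rad (35.6°). The total great-circle distance is δ·R ≈ 0.621 × 6371 ≈ 3953 km, so the target fraction is f = 2600/3953 ≈ 0.658.
Interpolate at f ≈ 0.658 with slerp weights a = sin((1−f)δ)/sin δ ≈ 0.363, b = sin(fδ)/sin δ ≈ 0.683.
p = a·p₁ + b·p₂ ≈ (0.417, -0.063, 0.907); φ = arcsin(p_z) ≈ 65.03°, λ = atan2(p_y, p_x) ≈ -8.55°.

≈ 65.0°N, 8.5°W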